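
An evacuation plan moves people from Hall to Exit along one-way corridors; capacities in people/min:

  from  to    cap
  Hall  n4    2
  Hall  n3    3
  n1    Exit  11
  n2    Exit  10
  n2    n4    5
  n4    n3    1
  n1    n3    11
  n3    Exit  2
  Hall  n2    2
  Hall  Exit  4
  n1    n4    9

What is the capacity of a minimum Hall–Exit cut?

8

Augment Hall→Exit: bottleneck 4, flow now 4.
Augment Hall→n2→Exit: bottleneck 2, flow now 6.
Augment Hall→n3→Exit: bottleneck 2, flow now 8.
No augmenting path remains; maximum flow = 8.
By max-flow min-cut, the minimum cut capacity equals the max flow.
In the residual graph, reachable from Hall: {Hall, n3, n4}.
Min-cut edges: Hall→n2 (2), Hall→Exit (4), n3→Exit (2); capacity 2 + 4 + 2 = 8.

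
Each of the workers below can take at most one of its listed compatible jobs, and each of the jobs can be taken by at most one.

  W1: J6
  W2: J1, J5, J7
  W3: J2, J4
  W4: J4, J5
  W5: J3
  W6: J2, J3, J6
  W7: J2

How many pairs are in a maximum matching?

Unit-capacity flow: source→left, listed edges, right→sink; max matching = max flow.
Augmenting path W1→J6 (+1); matched 1.
Augmenting path W2→J1 (+1); matched 2.
Augmenting path W3→J2 (+1); matched 3.
Augmenting path W4→J4 (+1); matched 4.
Augmenting path W5→J3 (+1); matched 5.
Augmenting path W6→J2→W3→J4→W4→J5 (+1); matched 6.
No augmenting path remains; maximum matching = 6.
König certificate: {W2, W3, W4, J2, J3, J6} is a vertex cover of size 6 (every listed pair touches it), so no matching can be larger.

6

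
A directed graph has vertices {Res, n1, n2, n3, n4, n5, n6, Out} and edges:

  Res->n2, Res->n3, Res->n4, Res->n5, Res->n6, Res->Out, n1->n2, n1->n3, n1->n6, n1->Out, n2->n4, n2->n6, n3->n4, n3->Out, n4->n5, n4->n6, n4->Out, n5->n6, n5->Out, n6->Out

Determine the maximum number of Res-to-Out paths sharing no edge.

Assign every edge capacity 1; by Menger, the answer equals the max flow.
Path Res→Out (+1); total 1.
Path Res→n3→Out (+1); total 2.
Path Res→n4→Out (+1); total 3.
Path Res→n5→Out (+1); total 4.
Path Res→n6→Out (+1); total 5.
No residual Res→Out path; max flow = 5.
Certifying cut of size 5: {Res→Out, Res→n3, n4→Out, n5→Out, n6→Out}.

5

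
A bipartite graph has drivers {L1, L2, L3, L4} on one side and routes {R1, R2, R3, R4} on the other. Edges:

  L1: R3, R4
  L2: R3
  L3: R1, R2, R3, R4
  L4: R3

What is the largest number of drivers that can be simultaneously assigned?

Unit-capacity flow: source→left, listed edges, right→sink; max matching = max flow.
Augmenting path L1→R3 (+1); matched 1.
Augmenting path L3→R1 (+1); matched 2.
Augmenting path L2→R3→L1→R4 (+1); matched 3.
No augmenting path remains; maximum matching = 3.
König certificate: {L1, L3, R3} is a vertex cover of size 3 (every listed pair touches it), so no matching can be larger.

3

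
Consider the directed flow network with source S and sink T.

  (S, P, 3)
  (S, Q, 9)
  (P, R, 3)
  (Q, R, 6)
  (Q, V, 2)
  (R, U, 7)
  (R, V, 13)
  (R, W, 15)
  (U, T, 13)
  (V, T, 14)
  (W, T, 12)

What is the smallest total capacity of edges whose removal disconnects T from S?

11

Augment S→Q→V→T: bottleneck 2, flow now 2.
Augment S→P→R→U→T: bottleneck 3, flow now 5.
Augment S→Q→R→U→T: bottleneck 4, flow now 9.
Augment S→Q→R→V→T: bottleneck 2, flow now 11.
No augmenting path remains; maximum flow = 11.
By max-flow min-cut, the minimum cut capacity equals the max flow.
In the residual graph, reachable from S: {S, Q}.
Min-cut edges: S→P (3), Q→R (6), Q→V (2); capacity 3 + 6 + 2 = 11.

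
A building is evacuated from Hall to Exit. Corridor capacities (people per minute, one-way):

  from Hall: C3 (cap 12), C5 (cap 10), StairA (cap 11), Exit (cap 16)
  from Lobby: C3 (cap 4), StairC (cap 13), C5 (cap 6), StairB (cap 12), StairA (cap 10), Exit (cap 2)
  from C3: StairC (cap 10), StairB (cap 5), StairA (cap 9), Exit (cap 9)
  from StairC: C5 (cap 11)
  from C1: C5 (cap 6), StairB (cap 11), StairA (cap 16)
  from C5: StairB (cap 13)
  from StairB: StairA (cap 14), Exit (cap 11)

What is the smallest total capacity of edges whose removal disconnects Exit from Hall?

36

Augment Hall→Exit: bottleneck 16, flow now 16.
Augment Hall→C3→Exit: bottleneck 9, flow now 25.
Augment Hall→C3→StairB→Exit: bottleneck 3, flow now 28.
Augment Hall→C5→StairB→Exit: bottleneck 8, flow now 36.
No augmenting path remains; maximum flow = 36.
By max-flow min-cut, the minimum cut capacity equals the max flow.
In the residual graph, reachable from Hall: {Hall, C3, StairC, C5, StairB, StairA}.
Min-cut edges: Hall→Exit (16), C3→Exit (9), StairB→Exit (11); capacity 16 + 9 + 11 = 36.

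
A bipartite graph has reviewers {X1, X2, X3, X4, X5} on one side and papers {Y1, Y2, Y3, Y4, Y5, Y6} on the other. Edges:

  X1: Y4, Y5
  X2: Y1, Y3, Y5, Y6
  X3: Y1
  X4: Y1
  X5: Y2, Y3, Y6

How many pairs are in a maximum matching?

Unit-capacity flow: source→left, listed edges, right→sink; max matching = max flow.
Augmenting path X1→Y4 (+1); matched 1.
Augmenting path X2→Y1 (+1); matched 2.
Augmenting path X5→Y2 (+1); matched 3.
Augmenting path X3→Y1→X2→Y3 (+1); matched 4.
No augmenting path remains; maximum matching = 4.
König certificate: {X1, X2, X5, Y1} is a vertex cover of size 4 (every listed pair touches it), so no matching can be larger.

4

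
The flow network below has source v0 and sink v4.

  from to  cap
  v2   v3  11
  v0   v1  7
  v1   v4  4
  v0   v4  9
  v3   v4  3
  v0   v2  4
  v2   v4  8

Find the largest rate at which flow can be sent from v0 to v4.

17

Augment v0→v4: bottleneck 9, flow now 9.
Augment v0→v1→v4: bottleneck 4, flow now 13.
Augment v0→v2→v4: bottleneck 4, flow now 17.
No augmenting path remains; maximum flow = 17.
In the residual graph, reachable from v0: {v0, v1}.
Min-cut edges: v0→v2 (4), v0→v4 (9), v1→v4 (4); capacity 4 + 9 + 4 = 17.
This cut is saturated, so no flow can exceed 17.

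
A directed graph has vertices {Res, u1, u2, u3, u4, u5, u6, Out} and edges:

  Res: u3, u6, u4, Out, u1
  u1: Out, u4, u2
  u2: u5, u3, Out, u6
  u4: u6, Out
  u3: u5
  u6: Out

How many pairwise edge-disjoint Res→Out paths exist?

Assign every edge capacity 1; by Menger, the answer equals the max flow.
Path Res→Out (+1); total 1.
Path Res→u1→Out (+1); total 2.
Path Res→u4→Out (+1); total 3.
Path Res→u6→Out (+1); total 4.
No residual Res→Out path; max flow = 4.
Certifying cut of size 4: {Res→Out, Res→u1, Res→u4, Res→u6}.

4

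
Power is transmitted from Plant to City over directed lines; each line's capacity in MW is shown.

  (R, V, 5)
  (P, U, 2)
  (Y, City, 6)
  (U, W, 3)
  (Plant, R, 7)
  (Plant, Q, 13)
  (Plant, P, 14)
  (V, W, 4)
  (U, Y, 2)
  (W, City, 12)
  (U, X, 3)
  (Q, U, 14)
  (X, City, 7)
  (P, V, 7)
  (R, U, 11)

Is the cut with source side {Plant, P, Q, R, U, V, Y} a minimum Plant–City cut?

No — its capacity is 16, but the minimum cut has capacity 12.

Given cut capacity: 3 + 3 + 4 + 6 = 16.
Augment Plant→P→U→W→City: bottleneck 2, flow now 2.
Augment Plant→P→V→W→City: bottleneck 4, flow now 6.
Augment Plant→Q→U→W→City: bottleneck 1, flow now 7.
Augment Plant→Q→U→X→City: bottleneck 3, flow now 10.
Augment Plant→Q→U→Y→City: bottleneck 2, flow now 12.
No augmenting path remains; maximum flow = 12.
In the residual graph, reachable from Plant: {Plant, P, Q, R, U, V}.
Min-cut edges: U→W (3), U→X (3), U→Y (2), V→W (4); capacity 3 + 3 + 2 + 4 = 12.
Cut capacity 16 exceeds the max flow 12, so it is not minimum.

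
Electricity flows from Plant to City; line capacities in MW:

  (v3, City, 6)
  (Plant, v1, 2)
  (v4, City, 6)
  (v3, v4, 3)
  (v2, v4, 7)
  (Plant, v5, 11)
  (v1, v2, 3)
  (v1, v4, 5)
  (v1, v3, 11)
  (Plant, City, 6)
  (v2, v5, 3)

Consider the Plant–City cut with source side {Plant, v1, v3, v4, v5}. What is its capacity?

Edges leaving {Plant, v1, v3, v4, v5}: Plant→City (6), v1→v2 (3), v3→City (6), v4→City (6).
Cut capacity = 6 + 3 + 6 + 6 = 21.

21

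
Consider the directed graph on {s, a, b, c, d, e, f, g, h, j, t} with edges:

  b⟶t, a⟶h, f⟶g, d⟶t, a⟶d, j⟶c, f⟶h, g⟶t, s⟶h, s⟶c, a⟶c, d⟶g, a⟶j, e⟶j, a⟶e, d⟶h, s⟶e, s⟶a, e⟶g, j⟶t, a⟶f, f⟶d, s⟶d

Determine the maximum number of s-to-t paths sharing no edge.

Assign every edge capacity 1; by Menger, the answer equals the max flow.
Path s→d→t (+1); total 1.
Path s→a→j→t (+1); total 2.
Path s→e→g→t (+1); total 3.
No residual s→t path; max flow = 3.
Certifying cut of size 3: {s→a, s→d, s→e}.

3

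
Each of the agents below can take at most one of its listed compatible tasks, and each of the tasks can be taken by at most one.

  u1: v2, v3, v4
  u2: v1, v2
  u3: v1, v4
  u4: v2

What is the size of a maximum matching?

4

Unit-capacity flow: source→left, listed edges, right→sink; max matching = max flow.
Augmenting path u1→v2 (+1); matched 1.
Augmenting path u2→v1 (+1); matched 2.
Augmenting path u3→v4 (+1); matched 3.
Augmenting path u4→v2→u1→v3 (+1); matched 4.
No augmenting path remains; maximum matching = 4.
König certificate: {u1, u2, u3, u4} is a vertex cover of size 4 (every listed pair touches it), so no matching can be larger.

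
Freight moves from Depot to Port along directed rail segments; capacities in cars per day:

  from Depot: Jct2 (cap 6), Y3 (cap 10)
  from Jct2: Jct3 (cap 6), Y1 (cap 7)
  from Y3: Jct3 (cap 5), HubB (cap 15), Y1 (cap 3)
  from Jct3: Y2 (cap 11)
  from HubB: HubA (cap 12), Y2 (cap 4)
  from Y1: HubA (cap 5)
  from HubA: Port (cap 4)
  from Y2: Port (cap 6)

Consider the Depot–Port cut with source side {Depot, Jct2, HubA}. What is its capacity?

27

Edges leaving {Depot, Jct2, HubA}: Depot→Y3 (10), Jct2→Jct3 (6), Jct2→Y1 (7), HubA→Port (4).
Cut capacity = 10 + 6 + 7 + 4 = 27.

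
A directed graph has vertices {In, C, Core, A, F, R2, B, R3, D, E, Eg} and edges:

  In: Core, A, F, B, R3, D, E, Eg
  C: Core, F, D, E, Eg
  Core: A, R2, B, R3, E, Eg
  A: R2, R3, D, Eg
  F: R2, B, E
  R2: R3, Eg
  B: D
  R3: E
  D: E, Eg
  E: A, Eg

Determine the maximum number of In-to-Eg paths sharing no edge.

Assign every edge capacity 1; by Menger, the answer equals the max flow.
Path In→Eg (+1); total 1.
Path In→Core→Eg (+1); total 2.
Path In→A→Eg (+1); total 3.
Path In→D→Eg (+1); total 4.
Path In→E→Eg (+1); total 5.
Path In→F→R2→Eg (+1); total 6.
No residual In→Eg path; max flow = 6.
Certifying cut of size 6: {A→Eg, D→Eg, E→Eg, In→Core, In→Eg, R2→Eg}.

6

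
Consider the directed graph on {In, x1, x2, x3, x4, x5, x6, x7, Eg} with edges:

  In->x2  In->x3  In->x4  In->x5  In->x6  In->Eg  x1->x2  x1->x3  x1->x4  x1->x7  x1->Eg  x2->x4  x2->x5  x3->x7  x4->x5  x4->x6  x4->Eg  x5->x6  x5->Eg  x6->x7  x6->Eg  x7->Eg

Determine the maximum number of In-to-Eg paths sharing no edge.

5

Assign every edge capacity 1; by Menger, the answer equals the max flow.
Path In→Eg (+1); total 1.
Path In→x4→Eg (+1); total 2.
Path In→x5→Eg (+1); total 3.
Path In→x6→Eg (+1); total 4.
Path In→x3→x7→Eg (+1); total 5.
No residual In→Eg path; max flow = 5.
Certifying cut of size 5: {In→Eg, x4→Eg, x5→Eg, x6→Eg, x7→Eg}.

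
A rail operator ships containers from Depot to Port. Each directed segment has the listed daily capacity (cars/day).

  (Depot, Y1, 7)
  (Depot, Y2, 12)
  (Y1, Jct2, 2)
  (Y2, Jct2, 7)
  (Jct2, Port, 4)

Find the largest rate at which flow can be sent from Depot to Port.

4

Augment Depot→Y1→Jct2→Port: bottleneck 2, flow now 2.
Augment Depot→Y2→Jct2→Port: bottleneck 2, flow now 4.
No augmenting path remains; maximum flow = 4.
In the residual graph, reachable from Depot: {Depot, Y1, Y2, Jct2}.
Min-cut edges: Jct2→Port (4); capacity 4 = 4.
This cut is saturated, so no flow can exceed 4.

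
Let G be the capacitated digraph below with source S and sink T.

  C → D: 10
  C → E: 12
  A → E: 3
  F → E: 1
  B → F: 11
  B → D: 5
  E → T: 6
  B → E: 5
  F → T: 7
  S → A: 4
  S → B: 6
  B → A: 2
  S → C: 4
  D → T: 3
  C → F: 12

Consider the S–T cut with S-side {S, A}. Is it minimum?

Yes — it is a minimum cut (capacity 13).

Given cut capacity: 6 + 4 + 3 = 13.
Augment S→A→E→T: bottleneck 3, flow now 3.
Augment S→B→D→T: bottleneck 3, flow now 6.
Augment S→B→E→T: bottleneck 3, flow now 9.
Augment S→C→F→T: bottleneck 4, flow now 13.
No augmenting path remains; maximum flow = 13.
Cut capacity 13 equals the max flow, so it is a minimum cut.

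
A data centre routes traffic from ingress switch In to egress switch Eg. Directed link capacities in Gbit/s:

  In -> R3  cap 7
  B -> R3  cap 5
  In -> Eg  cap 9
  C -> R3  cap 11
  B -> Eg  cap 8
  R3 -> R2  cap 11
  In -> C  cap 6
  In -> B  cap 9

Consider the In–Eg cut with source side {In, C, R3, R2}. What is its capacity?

Edges leaving {In, C, R3, R2}: In→B (9), In→Eg (9).
Cut capacity = 9 + 9 = 18.

18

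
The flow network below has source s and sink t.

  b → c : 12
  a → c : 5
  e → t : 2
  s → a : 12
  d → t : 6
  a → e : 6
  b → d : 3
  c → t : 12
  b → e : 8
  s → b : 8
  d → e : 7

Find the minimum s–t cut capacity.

15

Augment s→a→c→t: bottleneck 5, flow now 5.
Augment s→a→e→t: bottleneck 2, flow now 7.
Augment s→b→c→t: bottleneck 7, flow now 14.
Augment s→b→d→t: bottleneck 1, flow now 15.
No augmenting path remains; maximum flow = 15.
By max-flow min-cut, the minimum cut capacity equals the max flow.
In the residual graph, reachable from s: {s, a, e}.
Min-cut edges: s→b (8), a→c (5), e→t (2); capacity 8 + 5 + 2 = 15.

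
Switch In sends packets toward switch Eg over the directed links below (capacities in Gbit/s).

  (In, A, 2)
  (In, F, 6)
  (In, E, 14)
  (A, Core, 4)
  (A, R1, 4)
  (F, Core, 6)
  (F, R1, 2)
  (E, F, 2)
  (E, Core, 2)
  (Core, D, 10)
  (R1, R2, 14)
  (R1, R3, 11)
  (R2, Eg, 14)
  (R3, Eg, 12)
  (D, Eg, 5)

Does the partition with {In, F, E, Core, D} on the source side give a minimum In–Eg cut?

Given cut capacity: 2 + 2 + 5 = 9.
Augment In→A→Core→D→Eg: bottleneck 2, flow now 2.
Augment In→F→Core→D→Eg: bottleneck 3, flow now 5.
Augment In→F→R1→R2→Eg: bottleneck 2, flow now 7.
Augment In→F→Core→A→R1→R2→Eg: bottleneck 1, flow now 8. (uses reverse residual edge)
Augment In→E→Core→A→R1→R2→Eg: bottleneck 1, flow now 9. (uses reverse residual edge)
No augmenting path remains; maximum flow = 9.
Cut capacity 9 equals the max flow, so it is a minimum cut.

Yes — it is a minimum cut (capacity 9).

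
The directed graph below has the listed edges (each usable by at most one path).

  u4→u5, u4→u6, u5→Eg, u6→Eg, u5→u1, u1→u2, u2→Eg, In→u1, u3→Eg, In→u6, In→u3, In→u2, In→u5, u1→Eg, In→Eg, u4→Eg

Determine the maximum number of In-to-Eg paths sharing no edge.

Assign every edge capacity 1; by Menger, the answer equals the max flow.
Path In→Eg (+1); total 1.
Path In→u1→Eg (+1); total 2.
Path In→u2→Eg (+1); total 3.
Path In→u3→Eg (+1); total 4.
Path In→u5→Eg (+1); total 5.
Path In→u6→Eg (+1); total 6.
No residual In→Eg path; max flow = 6.
Certifying cut of size 6: {In→Eg, In→u1, In→u2, In→u3, In→u5, In→u6}.

6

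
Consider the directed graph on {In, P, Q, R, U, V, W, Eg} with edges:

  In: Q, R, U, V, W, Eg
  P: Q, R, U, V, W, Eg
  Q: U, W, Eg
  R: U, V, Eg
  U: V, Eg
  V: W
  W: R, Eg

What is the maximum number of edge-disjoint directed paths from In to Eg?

Assign every edge capacity 1; by Menger, the answer equals the max flow.
Path In→Eg (+1); total 1.
Path In→Q→Eg (+1); total 2.
Path In→R→Eg (+1); total 3.
Path In→U→Eg (+1); total 4.
Path In→W→Eg (+1); total 5.
No residual In→Eg path; max flow = 5.
Certifying cut of size 5: {In→Eg, In→Q, R→Eg, U→Eg, W→Eg}.

5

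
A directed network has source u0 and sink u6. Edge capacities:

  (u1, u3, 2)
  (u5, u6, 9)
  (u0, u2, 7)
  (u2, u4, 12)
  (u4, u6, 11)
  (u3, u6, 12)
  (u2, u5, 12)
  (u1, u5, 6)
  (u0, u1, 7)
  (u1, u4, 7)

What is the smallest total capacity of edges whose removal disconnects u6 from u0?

Augment u0→u1→u3→u6: bottleneck 2, flow now 2.
Augment u0→u1→u4→u6: bottleneck 5, flow now 7.
Augment u0→u2→u4→u6: bottleneck 6, flow now 13.
Augment u0→u2→u5→u6: bottleneck 1, flow now 14.
No augmenting path remains; maximum flow = 14.
By max-flow min-cut, the minimum cut capacity equals the max flow.
In the residual graph, reachable from u0: {u0}.
Min-cut edges: u0→u1 (7), u0→u2 (7); capacity 7 + 7 = 14.

14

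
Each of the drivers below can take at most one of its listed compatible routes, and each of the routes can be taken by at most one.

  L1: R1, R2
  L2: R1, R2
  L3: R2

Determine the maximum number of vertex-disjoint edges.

Unit-capacity flow: source→left, listed edges, right→sink; max matching = max flow.
Augmenting path L1→R1 (+1); matched 1.
Augmenting path L2→R2 (+1); matched 2.
No augmenting path remains; maximum matching = 2.
König certificate: {R1, R2} is a vertex cover of size 2 (every listed pair touches it), so no matching can be larger.

2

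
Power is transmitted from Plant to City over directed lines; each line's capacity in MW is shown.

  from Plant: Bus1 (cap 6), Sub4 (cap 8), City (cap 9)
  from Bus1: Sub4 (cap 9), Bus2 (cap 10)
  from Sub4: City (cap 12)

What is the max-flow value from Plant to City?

Augment Plant→City: bottleneck 9, flow now 9.
Augment Plant→Sub4→City: bottleneck 8, flow now 17.
Augment Plant→Bus1→Sub4→City: bottleneck 4, flow now 21.
No augmenting path remains; maximum flow = 21.
In the residual graph, reachable from Plant: {Plant, Bus1, Sub4, Bus2}.
Min-cut edges: Plant→City (9), Sub4→City (12); capacity 9 + 12 = 21.
This cut is saturated, so no flow can exceed 21.

21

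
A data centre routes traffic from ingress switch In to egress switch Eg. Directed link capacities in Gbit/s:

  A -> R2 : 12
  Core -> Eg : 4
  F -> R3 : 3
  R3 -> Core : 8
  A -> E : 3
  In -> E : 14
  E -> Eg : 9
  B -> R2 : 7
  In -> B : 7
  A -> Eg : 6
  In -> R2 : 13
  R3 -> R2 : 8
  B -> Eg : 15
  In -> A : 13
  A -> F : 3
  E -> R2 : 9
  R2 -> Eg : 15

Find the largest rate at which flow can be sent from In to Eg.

Augment In→A→Eg: bottleneck 6, flow now 6.
Augment In→B→Eg: bottleneck 7, flow now 13.
Augment In→E→Eg: bottleneck 9, flow now 22.
Augment In→R2→Eg: bottleneck 13, flow now 35.
Augment In→A→R2→Eg: bottleneck 2, flow now 37.
Augment In→A→F→R3→Core→Eg: bottleneck 3, flow now 40.
No augmenting path remains; maximum flow = 40.
In the residual graph, reachable from In: {In, A, E, R2}.
Min-cut edges: In→B (7), A→F (3), A→Eg (6), E→Eg (9), R2→Eg (15); capacity 7 + 3 + 6 + 9 + 15 = 40.
This cut is saturated, so no flow can exceed 40.

40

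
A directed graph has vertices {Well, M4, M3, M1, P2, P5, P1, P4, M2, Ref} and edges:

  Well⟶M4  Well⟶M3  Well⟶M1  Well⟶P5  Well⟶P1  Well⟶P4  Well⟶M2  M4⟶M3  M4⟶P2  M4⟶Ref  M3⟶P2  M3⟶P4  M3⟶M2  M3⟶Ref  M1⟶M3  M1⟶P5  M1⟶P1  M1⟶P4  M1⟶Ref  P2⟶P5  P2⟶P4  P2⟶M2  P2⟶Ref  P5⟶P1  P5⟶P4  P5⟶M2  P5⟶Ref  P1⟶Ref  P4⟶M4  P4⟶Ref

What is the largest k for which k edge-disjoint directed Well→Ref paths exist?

6

Assign every edge capacity 1; by Menger, the answer equals the max flow.
Path Well→M4→Ref (+1); total 1.
Path Well→M3→Ref (+1); total 2.
Path Well→M1→Ref (+1); total 3.
Path Well→P5→Ref (+1); total 4.
Path Well→P1→Ref (+1); total 5.
Path Well→P4→Ref (+1); total 6.
No residual Well→Ref path; max flow = 6.
Certifying cut of size 6: {Well→M1, Well→M3, Well→M4, Well→P1, Well→P4, Well→P5}.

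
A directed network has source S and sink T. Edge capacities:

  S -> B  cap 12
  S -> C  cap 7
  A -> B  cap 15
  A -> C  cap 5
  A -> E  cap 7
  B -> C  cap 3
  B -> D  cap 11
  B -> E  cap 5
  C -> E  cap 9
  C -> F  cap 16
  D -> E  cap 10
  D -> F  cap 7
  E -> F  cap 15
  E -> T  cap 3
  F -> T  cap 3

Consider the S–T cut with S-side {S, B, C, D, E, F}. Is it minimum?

Yes — it is a minimum cut (capacity 6).

Given cut capacity: 3 + 3 = 6.
Augment S→B→E→T: bottleneck 3, flow now 3.
Augment S→C→F→T: bottleneck 3, flow now 6.
No augmenting path remains; maximum flow = 6.
Cut capacity 6 equals the max flow, so it is a minimum cut.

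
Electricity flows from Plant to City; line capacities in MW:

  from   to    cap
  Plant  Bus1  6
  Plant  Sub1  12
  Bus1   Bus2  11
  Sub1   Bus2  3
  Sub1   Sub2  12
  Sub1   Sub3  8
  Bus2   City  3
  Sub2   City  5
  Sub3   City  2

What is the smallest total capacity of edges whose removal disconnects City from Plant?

10

Augment Plant→Bus1→Bus2→City: bottleneck 3, flow now 3.
Augment Plant→Sub1→Sub2→City: bottleneck 5, flow now 8.
Augment Plant→Sub1→Sub3→City: bottleneck 2, flow now 10.
No augmenting path remains; maximum flow = 10.
By max-flow min-cut, the minimum cut capacity equals the max flow.
In the residual graph, reachable from Plant: {Plant, Bus1, Sub1, Bus2, Sub2, Sub3}.
Min-cut edges: Bus2→City (3), Sub2→City (5), Sub3→City (2); capacity 3 + 5 + 2 = 10.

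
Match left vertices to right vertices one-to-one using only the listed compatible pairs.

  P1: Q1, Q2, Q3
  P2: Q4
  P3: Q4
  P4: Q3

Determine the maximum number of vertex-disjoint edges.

3

Unit-capacity flow: source→left, listed edges, right→sink; max matching = max flow.
Augmenting path P1→Q1 (+1); matched 1.
Augmenting path P2→Q4 (+1); matched 2.
Augmenting path P4→Q3 (+1); matched 3.
No augmenting path remains; maximum matching = 3.
König certificate: {P1, P4, Q4} is a vertex cover of size 3 (every listed pair touches it), so no matching can be larger.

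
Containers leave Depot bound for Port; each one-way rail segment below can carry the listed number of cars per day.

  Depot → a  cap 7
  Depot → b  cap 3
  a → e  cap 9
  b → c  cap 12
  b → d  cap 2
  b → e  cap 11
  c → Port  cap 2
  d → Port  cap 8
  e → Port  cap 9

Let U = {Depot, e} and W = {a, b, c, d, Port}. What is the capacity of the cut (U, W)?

19

Edges leaving {Depot, e}: Depot→a (7), Depot→b (3), e→Port (9).
Cut capacity = 7 + 3 + 9 = 19.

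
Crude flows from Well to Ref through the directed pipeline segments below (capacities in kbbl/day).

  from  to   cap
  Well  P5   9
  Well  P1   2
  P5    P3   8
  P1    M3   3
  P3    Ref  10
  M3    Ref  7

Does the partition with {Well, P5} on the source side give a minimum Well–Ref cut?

Yes — it is a minimum cut (capacity 10).

Given cut capacity: 2 + 8 = 10.
Augment Well→P5→P3→Ref: bottleneck 8, flow now 8.
Augment Well→P1→M3→Ref: bottleneck 2, flow now 10.
No augmenting path remains; maximum flow = 10.
Cut capacity 10 equals the max flow, so it is a minimum cut.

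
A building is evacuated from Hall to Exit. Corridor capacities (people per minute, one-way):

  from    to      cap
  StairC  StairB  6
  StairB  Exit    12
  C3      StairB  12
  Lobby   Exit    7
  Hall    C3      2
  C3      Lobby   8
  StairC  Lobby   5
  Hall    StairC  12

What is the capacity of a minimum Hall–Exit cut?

13

Augment Hall→StairC→Lobby→Exit: bottleneck 5, flow now 5.
Augment Hall→StairC→StairB→Exit: bottleneck 6, flow now 11.
Augment Hall→C3→Lobby→Exit: bottleneck 2, flow now 13.
No augmenting path remains; maximum flow = 13.
By max-flow min-cut, the minimum cut capacity equals the max flow.
In the residual graph, reachable from Hall: {Hall, StairC}.
Min-cut edges: Hall→C3 (2), StairC→Lobby (5), StairC→StairB (6); capacity 2 + 5 + 6 = 13.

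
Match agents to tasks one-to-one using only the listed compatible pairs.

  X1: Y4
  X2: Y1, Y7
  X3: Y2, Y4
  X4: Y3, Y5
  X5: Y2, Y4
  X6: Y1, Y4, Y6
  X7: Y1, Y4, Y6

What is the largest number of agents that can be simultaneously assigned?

Unit-capacity flow: source→left, listed edges, right→sink; max matching = max flow.
Augmenting path X1→Y4 (+1); matched 1.
Augmenting path X2→Y1 (+1); matched 2.
Augmenting path X3→Y2 (+1); matched 3.
Augmenting path X4→Y3 (+1); matched 4.
Augmenting path X6→Y6 (+1); matched 5.
Augmenting path X7→Y1→X2→Y7 (+1); matched 6.
No augmenting path remains; maximum matching = 6.
König certificate: {X2, X4, X6, X7, Y2, Y4} is a vertex cover of size 6 (every listed pair touches it), so no matching can be larger.

6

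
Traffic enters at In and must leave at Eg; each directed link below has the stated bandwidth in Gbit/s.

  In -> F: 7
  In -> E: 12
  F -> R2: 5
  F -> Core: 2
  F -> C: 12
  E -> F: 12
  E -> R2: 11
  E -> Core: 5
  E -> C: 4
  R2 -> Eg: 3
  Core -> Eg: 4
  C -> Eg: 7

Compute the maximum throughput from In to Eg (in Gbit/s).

14

Augment In→F→R2→Eg: bottleneck 3, flow now 3.
Augment In→F→Core→Eg: bottleneck 2, flow now 5.
Augment In→F→C→Eg: bottleneck 2, flow now 7.
Augment In→E→Core→Eg: bottleneck 2, flow now 9.
Augment In→E→C→Eg: bottleneck 4, flow now 13.
Augment In→E→F→C→Eg: bottleneck 1, flow now 14.
No augmenting path remains; maximum flow = 14.
In the residual graph, reachable from In: {In, F, E, R2, Core, C}.
Min-cut edges: R2→Eg (3), Core→Eg (4), C→Eg (7); capacity 3 + 4 + 7 = 14.
This cut is saturated, so no flow can exceed 14.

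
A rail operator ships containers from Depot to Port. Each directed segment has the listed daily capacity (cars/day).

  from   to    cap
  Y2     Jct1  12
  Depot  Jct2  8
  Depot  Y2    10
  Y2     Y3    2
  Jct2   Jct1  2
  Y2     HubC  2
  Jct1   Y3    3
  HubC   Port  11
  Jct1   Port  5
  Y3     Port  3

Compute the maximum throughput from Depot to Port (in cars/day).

10

Augment Depot→Y2→Jct1→Port: bottleneck 5, flow now 5.
Augment Depot→Y2→Y3→Port: bottleneck 2, flow now 7.
Augment Depot→Y2→HubC→Port: bottleneck 2, flow now 9.
Augment Depot→Y2→Jct1→Y3→Port: bottleneck 1, flow now 10.
No augmenting path remains; maximum flow = 10.
In the residual graph, reachable from Depot: {Depot, Y2, Jct2, Jct1, Y3}.
Min-cut edges: Y2→HubC (2), Jct1→Port (5), Y3→Port (3); capacity 2 + 5 + 3 = 10.
This cut is saturated, so no flow can exceed 10.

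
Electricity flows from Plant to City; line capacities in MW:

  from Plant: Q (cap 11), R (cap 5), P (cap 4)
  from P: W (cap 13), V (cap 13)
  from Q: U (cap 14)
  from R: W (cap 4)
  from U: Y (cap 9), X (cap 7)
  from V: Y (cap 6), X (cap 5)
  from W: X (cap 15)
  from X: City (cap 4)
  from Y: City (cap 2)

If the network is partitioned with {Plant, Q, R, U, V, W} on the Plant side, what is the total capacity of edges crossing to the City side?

Edges leaving {Plant, Q, R, U, V, W}: Plant→P (4), U→X (7), U→Y (9), V→X (5), V→Y (6), W→X (15).
Cut capacity = 4 + 7 + 9 + 5 + 6 + 15 = 46.

46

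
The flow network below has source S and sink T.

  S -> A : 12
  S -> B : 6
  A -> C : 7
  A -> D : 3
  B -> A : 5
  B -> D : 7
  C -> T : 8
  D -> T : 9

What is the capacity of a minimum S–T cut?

Augment S→A→C→T: bottleneck 7, flow now 7.
Augment S→A→D→T: bottleneck 3, flow now 10.
Augment S→B→D→T: bottleneck 6, flow now 16.
No augmenting path remains; maximum flow = 16.
By max-flow min-cut, the minimum cut capacity equals the max flow.
In the residual graph, reachable from S: {S, A}.
Min-cut edges: S→B (6), A→C (7), A→D (3); capacity 6 + 7 + 3 = 16.

16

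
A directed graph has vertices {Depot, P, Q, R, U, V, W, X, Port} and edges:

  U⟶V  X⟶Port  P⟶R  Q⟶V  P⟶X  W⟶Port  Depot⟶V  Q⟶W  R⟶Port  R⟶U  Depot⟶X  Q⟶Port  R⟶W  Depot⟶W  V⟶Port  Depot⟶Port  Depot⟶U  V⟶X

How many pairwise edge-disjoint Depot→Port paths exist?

Assign every edge capacity 1; by Menger, the answer equals the max flow.
Path Depot→Port (+1); total 1.
Path Depot→V→Port (+1); total 2.
Path Depot→W→Port (+1); total 3.
Path Depot→X→Port (+1); total 4.
No residual Depot→Port path; max flow = 4.
Certifying cut of size 4: {Depot→Port, Depot→W, V→Port, X→Port}.

4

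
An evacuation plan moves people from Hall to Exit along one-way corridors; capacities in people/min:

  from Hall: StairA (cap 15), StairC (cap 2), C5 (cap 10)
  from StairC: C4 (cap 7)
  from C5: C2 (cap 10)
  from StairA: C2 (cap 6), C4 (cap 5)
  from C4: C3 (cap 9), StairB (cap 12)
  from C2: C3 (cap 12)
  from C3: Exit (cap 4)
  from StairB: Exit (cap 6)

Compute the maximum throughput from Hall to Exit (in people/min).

Augment Hall→StairC→C4→C3→Exit: bottleneck 2, flow now 2.
Augment Hall→C5→C2→C3→Exit: bottleneck 2, flow now 4.
Augment Hall→StairA→C4→StairB→Exit: bottleneck 5, flow now 9.
Augment Hall→C5→C2→C3→C4→StairB→Exit: bottleneck 1, flow now 10. (uses reverse residual edge)
No augmenting path remains; maximum flow = 10.
In the residual graph, reachable from Hall: {Hall, StairC, C5, StairA, C4, C2, C3, StairB}.
Min-cut edges: C3→Exit (4), StairB→Exit (6); capacity 4 + 6 = 10.
This cut is saturated, so no flow can exceed 10.

10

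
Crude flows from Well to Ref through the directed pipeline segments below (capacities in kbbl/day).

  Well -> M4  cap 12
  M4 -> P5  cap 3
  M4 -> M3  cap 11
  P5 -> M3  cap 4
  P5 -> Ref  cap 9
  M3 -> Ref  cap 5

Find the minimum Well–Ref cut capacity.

8

Augment Well→M4→P5→Ref: bottleneck 3, flow now 3.
Augment Well→M4→M3→Ref: bottleneck 5, flow now 8.
No augmenting path remains; maximum flow = 8.
By max-flow min-cut, the minimum cut capacity equals the max flow.
In the residual graph, reachable from Well: {Well, M4, M3}.
Min-cut edges: M4→P5 (3), M3→Ref (5); capacity 3 + 5 = 8.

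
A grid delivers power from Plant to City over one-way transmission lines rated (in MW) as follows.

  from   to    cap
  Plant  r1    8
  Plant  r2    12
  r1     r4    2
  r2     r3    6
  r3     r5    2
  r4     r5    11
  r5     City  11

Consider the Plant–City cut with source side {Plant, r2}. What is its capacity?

Edges leaving {Plant, r2}: Plant→r1 (8), r2→r3 (6).
Cut capacity = 8 + 6 = 14.

14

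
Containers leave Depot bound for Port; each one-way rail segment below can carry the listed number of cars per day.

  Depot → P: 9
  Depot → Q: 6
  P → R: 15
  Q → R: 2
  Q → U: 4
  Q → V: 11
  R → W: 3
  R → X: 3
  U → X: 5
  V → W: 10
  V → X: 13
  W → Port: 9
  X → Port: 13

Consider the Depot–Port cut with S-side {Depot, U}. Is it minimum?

No — its capacity is 20, but the minimum cut has capacity 12.

Given cut capacity: 9 + 6 + 5 = 20.
Augment Depot→P→R→W→Port: bottleneck 3, flow now 3.
Augment Depot→P→R→X→Port: bottleneck 3, flow now 6.
Augment Depot→Q→U→X→Port: bottleneck 4, flow now 10.
Augment Depot→Q→V→W→Port: bottleneck 2, flow now 12.
No augmenting path remains; maximum flow = 12.
In the residual graph, reachable from Depot: {Depot, P, R}.
Min-cut edges: Depot→Q (6), R→W (3), R→X (3); capacity 6 + 3 + 3 = 12.
Cut capacity 20 exceeds the max flow 12, so it is not minimum.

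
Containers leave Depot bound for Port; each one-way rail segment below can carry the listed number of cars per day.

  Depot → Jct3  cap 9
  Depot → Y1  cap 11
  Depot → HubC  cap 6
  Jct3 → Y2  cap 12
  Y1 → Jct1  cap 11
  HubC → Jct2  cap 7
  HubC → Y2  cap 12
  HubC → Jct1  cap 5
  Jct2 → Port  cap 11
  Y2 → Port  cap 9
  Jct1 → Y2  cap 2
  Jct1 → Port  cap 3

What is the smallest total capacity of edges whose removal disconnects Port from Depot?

Augment Depot→Jct3→Y2→Port: bottleneck 9, flow now 9.
Augment Depot→Y1→Jct1→Port: bottleneck 3, flow now 12.
Augment Depot→HubC→Jct2→Port: bottleneck 6, flow now 18.
No augmenting path remains; maximum flow = 18.
By max-flow min-cut, the minimum cut capacity equals the max flow.
In the residual graph, reachable from Depot: {Depot, Jct3, Y1, Y2, Jct1}.
Min-cut edges: Depot→HubC (6), Y2→Port (9), Jct1→Port (3); capacity 6 + 9 + 3 = 18.

18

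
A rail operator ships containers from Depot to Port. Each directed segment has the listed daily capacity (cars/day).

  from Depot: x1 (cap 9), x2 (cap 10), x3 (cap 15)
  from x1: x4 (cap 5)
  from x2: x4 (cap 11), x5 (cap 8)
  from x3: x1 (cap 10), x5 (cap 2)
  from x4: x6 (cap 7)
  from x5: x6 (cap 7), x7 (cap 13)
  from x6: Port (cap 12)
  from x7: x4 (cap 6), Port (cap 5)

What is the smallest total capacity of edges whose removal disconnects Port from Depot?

17

Augment Depot→x1→x4→x6→Port: bottleneck 5, flow now 5.
Augment Depot→x2→x4→x6→Port: bottleneck 2, flow now 7.
Augment Depot→x2→x5→x6→Port: bottleneck 5, flow now 12.
Augment Depot→x2→x5→x7→Port: bottleneck 3, flow now 15.
Augment Depot→x3→x5→x7→Port: bottleneck 2, flow now 17.
No augmenting path remains; maximum flow = 17.
By max-flow min-cut, the minimum cut capacity equals the max flow.
In the residual graph, reachable from Depot: {Depot, x1, x3}.
Min-cut edges: Depot→x2 (10), x1→x4 (5), x3→x5 (2); capacity 10 + 5 + 2 = 17.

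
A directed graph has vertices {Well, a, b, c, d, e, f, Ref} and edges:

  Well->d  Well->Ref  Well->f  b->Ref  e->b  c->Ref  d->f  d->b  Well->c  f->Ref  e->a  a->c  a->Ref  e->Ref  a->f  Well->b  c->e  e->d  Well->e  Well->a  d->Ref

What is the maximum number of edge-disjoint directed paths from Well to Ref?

Assign every edge capacity 1; by Menger, the answer equals the max flow.
Path Well→Ref (+1); total 1.
Path Well→a→Ref (+1); total 2.
Path Well→b→Ref (+1); total 3.
Path Well→c→Ref (+1); total 4.
Path Well→d→Ref (+1); total 5.
Path Well→e→Ref (+1); total 6.
Path Well→f→Ref (+1); total 7.
No residual Well→Ref path; max flow = 7.
Certifying cut of size 7: {Well→Ref, Well→a, Well→b, Well→c, Well→d, Well→e, Well→f}.

7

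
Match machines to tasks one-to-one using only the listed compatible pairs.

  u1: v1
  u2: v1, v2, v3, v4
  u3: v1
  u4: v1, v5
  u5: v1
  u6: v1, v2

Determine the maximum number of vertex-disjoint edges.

4

Unit-capacity flow: source→left, listed edges, right→sink; max matching = max flow.
Augmenting path u1→v1 (+1); matched 1.
Augmenting path u2→v2 (+1); matched 2.
Augmenting path u4→v5 (+1); matched 3.
Augmenting path u6→v2→u2→v3 (+1); matched 4.
No augmenting path remains; maximum matching = 4.
König certificate: {u2, u4, u6, v1} is a vertex cover of size 4 (every listed pair touches it), so no matching can be larger.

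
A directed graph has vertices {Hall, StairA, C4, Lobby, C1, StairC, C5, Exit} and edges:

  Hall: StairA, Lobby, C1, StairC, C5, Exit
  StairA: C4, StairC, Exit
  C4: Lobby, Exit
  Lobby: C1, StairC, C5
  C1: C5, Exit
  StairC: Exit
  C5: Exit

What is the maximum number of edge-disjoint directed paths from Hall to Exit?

Assign every edge capacity 1; by Menger, the answer equals the max flow.
Path Hall→Exit (+1); total 1.
Path Hall→StairA→Exit (+1); total 2.
Path Hall→C1→Exit (+1); total 3.
Path Hall→StairC→Exit (+1); total 4.
Path Hall→C5→Exit (+1); total 5.
No residual Hall→Exit path; max flow = 5.
Certifying cut of size 5: {C1→Exit, C5→Exit, Hall→Exit, Hall→StairA, StairC→Exit}.

5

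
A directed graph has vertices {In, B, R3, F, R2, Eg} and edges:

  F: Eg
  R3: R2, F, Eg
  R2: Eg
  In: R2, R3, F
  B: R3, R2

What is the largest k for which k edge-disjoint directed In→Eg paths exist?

Assign every edge capacity 1; by Menger, the answer equals the max flow.
Path In→R3→Eg (+1); total 1.
Path In→F→Eg (+1); total 2.
Path In→R2→Eg (+1); total 3.
No residual In→Eg path; max flow = 3.
Certifying cut of size 3: {In→F, In→R2, In→R3}.

3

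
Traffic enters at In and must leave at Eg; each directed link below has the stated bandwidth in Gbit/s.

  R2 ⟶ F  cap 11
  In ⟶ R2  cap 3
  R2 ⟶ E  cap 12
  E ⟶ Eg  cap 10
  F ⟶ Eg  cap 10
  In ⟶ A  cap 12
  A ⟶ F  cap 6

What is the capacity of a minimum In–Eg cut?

9

Augment In→A→F→Eg: bottleneck 6, flow now 6.
Augment In→R2→E→Eg: bottleneck 3, flow now 9.
No augmenting path remains; maximum flow = 9.
By max-flow min-cut, the minimum cut capacity equals the max flow.
In the residual graph, reachable from In: {In, A}.
Min-cut edges: In→R2 (3), A→F (6); capacity 3 + 6 = 9.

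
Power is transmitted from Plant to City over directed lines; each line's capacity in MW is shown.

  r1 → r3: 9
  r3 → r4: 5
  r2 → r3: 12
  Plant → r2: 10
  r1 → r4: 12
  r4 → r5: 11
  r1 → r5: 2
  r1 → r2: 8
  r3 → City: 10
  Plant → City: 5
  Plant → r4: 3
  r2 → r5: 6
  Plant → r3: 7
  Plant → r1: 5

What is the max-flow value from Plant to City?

Augment Plant→City: bottleneck 5, flow now 5.
Augment Plant→r3→City: bottleneck 7, flow now 12.
Augment Plant→r1→r3→City: bottleneck 3, flow now 15.
No augmenting path remains; maximum flow = 15.
In the residual graph, reachable from Plant: {Plant, r1, r2, r3, r4, r5}.
Min-cut edges: Plant→City (5), r3→City (10); capacity 5 + 10 = 15.
This cut is saturated, so no flow can exceed 15.

15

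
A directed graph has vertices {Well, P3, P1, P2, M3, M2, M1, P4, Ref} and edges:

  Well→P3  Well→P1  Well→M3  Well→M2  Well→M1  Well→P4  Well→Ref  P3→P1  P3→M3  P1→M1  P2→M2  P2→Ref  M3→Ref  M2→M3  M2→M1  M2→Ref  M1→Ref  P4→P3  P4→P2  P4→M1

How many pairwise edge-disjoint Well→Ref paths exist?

Assign every edge capacity 1; by Menger, the answer equals the max flow.
Path Well→Ref (+1); total 1.
Path Well→M3→Ref (+1); total 2.
Path Well→M2→Ref (+1); total 3.
Path Well→M1→Ref (+1); total 4.
Path Well→P4→P2→Ref (+1); total 5.
No residual Well→Ref path; max flow = 5.
Certifying cut of size 5: {M1→Ref, M3→Ref, Well→M2, Well→P4, Well→Ref}.

5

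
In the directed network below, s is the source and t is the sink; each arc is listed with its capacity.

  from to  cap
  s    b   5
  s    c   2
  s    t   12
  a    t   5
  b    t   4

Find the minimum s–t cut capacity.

16

Augment s→t: bottleneck 12, flow now 12.
Augment s→b→t: bottleneck 4, flow now 16.
No augmenting path remains; maximum flow = 16.
By max-flow min-cut, the minimum cut capacity equals the max flow.
In the residual graph, reachable from s: {s, b, c}.
Min-cut edges: s→t (12), b→t (4); capacity 12 + 4 = 16.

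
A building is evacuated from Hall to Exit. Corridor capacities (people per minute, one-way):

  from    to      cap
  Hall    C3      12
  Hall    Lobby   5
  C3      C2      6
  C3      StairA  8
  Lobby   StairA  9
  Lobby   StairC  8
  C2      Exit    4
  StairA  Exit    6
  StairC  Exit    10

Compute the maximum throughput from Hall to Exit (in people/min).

15

Augment Hall→C3→C2→Exit: bottleneck 4, flow now 4.
Augment Hall→C3→StairA→Exit: bottleneck 6, flow now 10.
Augment Hall→Lobby→StairC→Exit: bottleneck 5, flow now 15.
No augmenting path remains; maximum flow = 15.
In the residual graph, reachable from Hall: {Hall, C3, C2, StairA}.
Min-cut edges: Hall→Lobby (5), C2→Exit (4), StairA→Exit (6); capacity 5 + 4 + 6 = 15.
This cut is saturated, so no flow can exceed 15.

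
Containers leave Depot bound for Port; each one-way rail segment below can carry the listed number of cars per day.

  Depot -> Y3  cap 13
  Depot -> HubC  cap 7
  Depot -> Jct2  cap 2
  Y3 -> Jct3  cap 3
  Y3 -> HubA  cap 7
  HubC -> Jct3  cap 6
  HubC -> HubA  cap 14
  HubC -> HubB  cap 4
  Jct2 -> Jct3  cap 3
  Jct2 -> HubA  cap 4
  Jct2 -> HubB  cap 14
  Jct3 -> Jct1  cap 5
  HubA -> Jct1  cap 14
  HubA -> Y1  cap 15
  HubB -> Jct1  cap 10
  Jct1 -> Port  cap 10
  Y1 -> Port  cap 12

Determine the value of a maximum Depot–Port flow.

Augment Depot→Y3→Jct3→Jct1→Port: bottleneck 3, flow now 3.
Augment Depot→Y3→HubA→Jct1→Port: bottleneck 7, flow now 10.
Augment Depot→HubC→HubA→Y1→Port: bottleneck 7, flow now 17.
Augment Depot→Jct2→HubA→Y1→Port: bottleneck 2, flow now 19.
No augmenting path remains; maximum flow = 19.
In the residual graph, reachable from Depot: {Depot, Y3}.
Min-cut edges: Depot→HubC (7), Depot→Jct2 (2), Y3→Jct3 (3), Y3→HubA (7); capacity 7 + 2 + 3 + 7 = 19.
This cut is saturated, so no flow can exceed 19.

19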